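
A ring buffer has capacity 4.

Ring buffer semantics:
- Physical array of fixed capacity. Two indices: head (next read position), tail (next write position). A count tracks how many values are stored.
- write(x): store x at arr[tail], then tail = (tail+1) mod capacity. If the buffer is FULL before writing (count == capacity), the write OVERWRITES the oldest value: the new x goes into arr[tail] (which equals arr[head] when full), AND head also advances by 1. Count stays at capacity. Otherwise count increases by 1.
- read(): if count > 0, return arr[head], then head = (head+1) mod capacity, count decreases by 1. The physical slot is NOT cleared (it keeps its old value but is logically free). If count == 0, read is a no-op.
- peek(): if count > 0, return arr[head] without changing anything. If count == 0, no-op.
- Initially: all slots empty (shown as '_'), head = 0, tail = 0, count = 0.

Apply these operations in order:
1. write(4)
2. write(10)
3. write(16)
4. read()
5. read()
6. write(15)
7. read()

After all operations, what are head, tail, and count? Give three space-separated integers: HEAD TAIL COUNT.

Answer: 3 0 1

Derivation:
After op 1 (write(4)): arr=[4 _ _ _] head=0 tail=1 count=1
After op 2 (write(10)): arr=[4 10 _ _] head=0 tail=2 count=2
After op 3 (write(16)): arr=[4 10 16 _] head=0 tail=3 count=3
After op 4 (read()): arr=[4 10 16 _] head=1 tail=3 count=2
After op 5 (read()): arr=[4 10 16 _] head=2 tail=3 count=1
After op 6 (write(15)): arr=[4 10 16 15] head=2 tail=0 count=2
After op 7 (read()): arr=[4 10 16 15] head=3 tail=0 count=1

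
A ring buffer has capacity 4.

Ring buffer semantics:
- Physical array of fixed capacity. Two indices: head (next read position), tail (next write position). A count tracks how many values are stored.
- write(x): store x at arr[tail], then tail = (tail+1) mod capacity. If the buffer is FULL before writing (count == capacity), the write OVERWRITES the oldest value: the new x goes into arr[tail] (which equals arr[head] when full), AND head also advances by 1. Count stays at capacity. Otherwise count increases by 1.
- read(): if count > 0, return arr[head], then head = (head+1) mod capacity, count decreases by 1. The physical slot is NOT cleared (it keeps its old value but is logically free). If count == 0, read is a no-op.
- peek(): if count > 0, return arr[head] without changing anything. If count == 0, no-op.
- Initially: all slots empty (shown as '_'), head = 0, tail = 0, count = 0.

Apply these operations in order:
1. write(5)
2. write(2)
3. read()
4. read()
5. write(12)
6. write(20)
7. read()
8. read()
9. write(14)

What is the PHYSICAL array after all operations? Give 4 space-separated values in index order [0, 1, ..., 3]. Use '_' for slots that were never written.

Answer: 14 2 12 20

Derivation:
After op 1 (write(5)): arr=[5 _ _ _] head=0 tail=1 count=1
After op 2 (write(2)): arr=[5 2 _ _] head=0 tail=2 count=2
After op 3 (read()): arr=[5 2 _ _] head=1 tail=2 count=1
After op 4 (read()): arr=[5 2 _ _] head=2 tail=2 count=0
After op 5 (write(12)): arr=[5 2 12 _] head=2 tail=3 count=1
After op 6 (write(20)): arr=[5 2 12 20] head=2 tail=0 count=2
After op 7 (read()): arr=[5 2 12 20] head=3 tail=0 count=1
After op 8 (read()): arr=[5 2 12 20] head=0 tail=0 count=0
After op 9 (write(14)): arr=[14 2 12 20] head=0 tail=1 count=1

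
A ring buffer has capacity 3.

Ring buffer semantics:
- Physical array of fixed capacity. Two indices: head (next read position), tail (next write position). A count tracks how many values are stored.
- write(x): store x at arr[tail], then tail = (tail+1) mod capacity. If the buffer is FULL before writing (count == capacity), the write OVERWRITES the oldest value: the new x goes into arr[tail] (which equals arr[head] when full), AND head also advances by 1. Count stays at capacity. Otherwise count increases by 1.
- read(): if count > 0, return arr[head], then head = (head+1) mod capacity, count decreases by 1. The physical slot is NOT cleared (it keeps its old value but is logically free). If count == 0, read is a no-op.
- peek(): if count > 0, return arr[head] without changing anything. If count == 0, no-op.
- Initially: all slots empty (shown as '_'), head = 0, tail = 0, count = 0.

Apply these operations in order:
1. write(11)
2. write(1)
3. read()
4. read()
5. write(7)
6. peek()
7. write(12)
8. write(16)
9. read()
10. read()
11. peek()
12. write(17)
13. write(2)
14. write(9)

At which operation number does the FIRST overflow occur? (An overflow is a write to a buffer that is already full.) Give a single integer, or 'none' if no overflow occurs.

After op 1 (write(11)): arr=[11 _ _] head=0 tail=1 count=1
After op 2 (write(1)): arr=[11 1 _] head=0 tail=2 count=2
After op 3 (read()): arr=[11 1 _] head=1 tail=2 count=1
After op 4 (read()): arr=[11 1 _] head=2 tail=2 count=0
After op 5 (write(7)): arr=[11 1 7] head=2 tail=0 count=1
After op 6 (peek()): arr=[11 1 7] head=2 tail=0 count=1
After op 7 (write(12)): arr=[12 1 7] head=2 tail=1 count=2
After op 8 (write(16)): arr=[12 16 7] head=2 tail=2 count=3
After op 9 (read()): arr=[12 16 7] head=0 tail=2 count=2
After op 10 (read()): arr=[12 16 7] head=1 tail=2 count=1
After op 11 (peek()): arr=[12 16 7] head=1 tail=2 count=1
After op 12 (write(17)): arr=[12 16 17] head=1 tail=0 count=2
After op 13 (write(2)): arr=[2 16 17] head=1 tail=1 count=3
After op 14 (write(9)): arr=[2 9 17] head=2 tail=2 count=3

Answer: 14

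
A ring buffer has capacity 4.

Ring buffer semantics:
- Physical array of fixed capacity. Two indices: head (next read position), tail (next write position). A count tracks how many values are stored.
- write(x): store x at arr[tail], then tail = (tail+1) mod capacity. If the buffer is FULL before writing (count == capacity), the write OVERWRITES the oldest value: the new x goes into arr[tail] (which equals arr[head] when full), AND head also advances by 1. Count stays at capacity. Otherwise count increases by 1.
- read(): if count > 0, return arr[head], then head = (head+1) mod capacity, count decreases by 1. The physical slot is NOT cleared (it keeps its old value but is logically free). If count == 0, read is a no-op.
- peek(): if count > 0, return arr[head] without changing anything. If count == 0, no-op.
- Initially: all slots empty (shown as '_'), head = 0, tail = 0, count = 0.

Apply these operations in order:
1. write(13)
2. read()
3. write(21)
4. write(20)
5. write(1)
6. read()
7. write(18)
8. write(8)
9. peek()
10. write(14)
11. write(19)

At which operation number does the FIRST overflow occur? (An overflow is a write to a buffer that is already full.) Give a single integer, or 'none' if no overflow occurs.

After op 1 (write(13)): arr=[13 _ _ _] head=0 tail=1 count=1
After op 2 (read()): arr=[13 _ _ _] head=1 tail=1 count=0
After op 3 (write(21)): arr=[13 21 _ _] head=1 tail=2 count=1
After op 4 (write(20)): arr=[13 21 20 _] head=1 tail=3 count=2
After op 5 (write(1)): arr=[13 21 20 1] head=1 tail=0 count=3
After op 6 (read()): arr=[13 21 20 1] head=2 tail=0 count=2
After op 7 (write(18)): arr=[18 21 20 1] head=2 tail=1 count=3
After op 8 (write(8)): arr=[18 8 20 1] head=2 tail=2 count=4
After op 9 (peek()): arr=[18 8 20 1] head=2 tail=2 count=4
After op 10 (write(14)): arr=[18 8 14 1] head=3 tail=3 count=4
After op 11 (write(19)): arr=[18 8 14 19] head=0 tail=0 count=4

Answer: 10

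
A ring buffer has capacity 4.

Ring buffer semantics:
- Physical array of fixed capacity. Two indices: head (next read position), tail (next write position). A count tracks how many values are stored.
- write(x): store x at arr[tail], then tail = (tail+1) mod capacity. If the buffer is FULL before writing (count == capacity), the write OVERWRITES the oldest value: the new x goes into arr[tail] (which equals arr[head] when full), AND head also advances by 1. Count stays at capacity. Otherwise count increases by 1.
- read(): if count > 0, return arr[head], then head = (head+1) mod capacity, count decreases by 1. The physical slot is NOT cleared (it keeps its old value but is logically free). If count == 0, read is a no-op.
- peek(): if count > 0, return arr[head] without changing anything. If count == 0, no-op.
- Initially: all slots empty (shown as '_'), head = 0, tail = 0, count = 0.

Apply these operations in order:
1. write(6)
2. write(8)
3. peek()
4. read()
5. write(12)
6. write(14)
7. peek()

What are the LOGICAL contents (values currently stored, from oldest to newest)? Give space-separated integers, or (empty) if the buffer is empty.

After op 1 (write(6)): arr=[6 _ _ _] head=0 tail=1 count=1
After op 2 (write(8)): arr=[6 8 _ _] head=0 tail=2 count=2
After op 3 (peek()): arr=[6 8 _ _] head=0 tail=2 count=2
After op 4 (read()): arr=[6 8 _ _] head=1 tail=2 count=1
After op 5 (write(12)): arr=[6 8 12 _] head=1 tail=3 count=2
After op 6 (write(14)): arr=[6 8 12 14] head=1 tail=0 count=3
After op 7 (peek()): arr=[6 8 12 14] head=1 tail=0 count=3

Answer: 8 12 14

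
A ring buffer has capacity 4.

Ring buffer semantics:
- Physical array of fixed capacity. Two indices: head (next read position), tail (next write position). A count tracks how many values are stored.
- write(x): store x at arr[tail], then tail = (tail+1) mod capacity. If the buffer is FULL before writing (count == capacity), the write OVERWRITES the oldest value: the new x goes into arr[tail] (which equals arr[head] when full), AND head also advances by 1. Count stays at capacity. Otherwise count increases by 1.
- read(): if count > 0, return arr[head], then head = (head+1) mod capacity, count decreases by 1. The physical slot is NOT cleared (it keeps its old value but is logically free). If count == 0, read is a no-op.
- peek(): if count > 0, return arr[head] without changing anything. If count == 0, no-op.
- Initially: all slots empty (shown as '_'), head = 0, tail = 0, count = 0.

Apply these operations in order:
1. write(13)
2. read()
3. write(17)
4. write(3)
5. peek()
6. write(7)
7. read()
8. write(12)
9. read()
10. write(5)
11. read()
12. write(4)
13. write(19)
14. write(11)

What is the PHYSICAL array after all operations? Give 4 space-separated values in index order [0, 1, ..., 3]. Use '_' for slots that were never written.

Answer: 11 5 4 19

Derivation:
After op 1 (write(13)): arr=[13 _ _ _] head=0 tail=1 count=1
After op 2 (read()): arr=[13 _ _ _] head=1 tail=1 count=0
After op 3 (write(17)): arr=[13 17 _ _] head=1 tail=2 count=1
After op 4 (write(3)): arr=[13 17 3 _] head=1 tail=3 count=2
After op 5 (peek()): arr=[13 17 3 _] head=1 tail=3 count=2
After op 6 (write(7)): arr=[13 17 3 7] head=1 tail=0 count=3
After op 7 (read()): arr=[13 17 3 7] head=2 tail=0 count=2
After op 8 (write(12)): arr=[12 17 3 7] head=2 tail=1 count=3
After op 9 (read()): arr=[12 17 3 7] head=3 tail=1 count=2
After op 10 (write(5)): arr=[12 5 3 7] head=3 tail=2 count=3
After op 11 (read()): arr=[12 5 3 7] head=0 tail=2 count=2
After op 12 (write(4)): arr=[12 5 4 7] head=0 tail=3 count=3
After op 13 (write(19)): arr=[12 5 4 19] head=0 tail=0 count=4
After op 14 (write(11)): arr=[11 5 4 19] head=1 tail=1 count=4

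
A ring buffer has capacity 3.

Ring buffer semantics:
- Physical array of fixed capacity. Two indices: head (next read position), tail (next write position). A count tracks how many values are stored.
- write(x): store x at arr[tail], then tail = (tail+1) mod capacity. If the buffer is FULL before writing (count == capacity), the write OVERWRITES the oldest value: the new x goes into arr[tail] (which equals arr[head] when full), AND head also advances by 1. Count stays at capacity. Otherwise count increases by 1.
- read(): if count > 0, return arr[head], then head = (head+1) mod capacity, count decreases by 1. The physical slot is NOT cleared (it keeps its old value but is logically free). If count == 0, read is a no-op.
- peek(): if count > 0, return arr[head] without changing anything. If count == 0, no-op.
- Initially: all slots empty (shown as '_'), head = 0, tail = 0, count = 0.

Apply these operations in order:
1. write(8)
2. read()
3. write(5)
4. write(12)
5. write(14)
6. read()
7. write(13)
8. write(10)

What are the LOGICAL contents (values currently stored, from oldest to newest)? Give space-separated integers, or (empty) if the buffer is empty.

After op 1 (write(8)): arr=[8 _ _] head=0 tail=1 count=1
After op 2 (read()): arr=[8 _ _] head=1 tail=1 count=0
After op 3 (write(5)): arr=[8 5 _] head=1 tail=2 count=1
After op 4 (write(12)): arr=[8 5 12] head=1 tail=0 count=2
After op 5 (write(14)): arr=[14 5 12] head=1 tail=1 count=3
After op 6 (read()): arr=[14 5 12] head=2 tail=1 count=2
After op 7 (write(13)): arr=[14 13 12] head=2 tail=2 count=3
After op 8 (write(10)): arr=[14 13 10] head=0 tail=0 count=3

Answer: 14 13 10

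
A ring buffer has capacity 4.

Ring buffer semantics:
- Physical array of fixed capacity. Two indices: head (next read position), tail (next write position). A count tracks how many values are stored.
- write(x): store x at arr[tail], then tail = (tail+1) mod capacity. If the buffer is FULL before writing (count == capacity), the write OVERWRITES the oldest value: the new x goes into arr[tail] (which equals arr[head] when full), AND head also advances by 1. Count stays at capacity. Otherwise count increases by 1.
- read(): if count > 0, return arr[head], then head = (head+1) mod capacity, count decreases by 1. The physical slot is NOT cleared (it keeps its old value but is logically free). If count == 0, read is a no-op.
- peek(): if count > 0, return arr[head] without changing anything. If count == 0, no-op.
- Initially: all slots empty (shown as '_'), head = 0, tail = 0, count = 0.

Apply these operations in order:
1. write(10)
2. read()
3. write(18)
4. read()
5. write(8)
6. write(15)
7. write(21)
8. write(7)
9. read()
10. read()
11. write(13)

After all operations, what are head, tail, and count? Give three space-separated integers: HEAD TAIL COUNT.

After op 1 (write(10)): arr=[10 _ _ _] head=0 tail=1 count=1
After op 2 (read()): arr=[10 _ _ _] head=1 tail=1 count=0
After op 3 (write(18)): arr=[10 18 _ _] head=1 tail=2 count=1
After op 4 (read()): arr=[10 18 _ _] head=2 tail=2 count=0
After op 5 (write(8)): arr=[10 18 8 _] head=2 tail=3 count=1
After op 6 (write(15)): arr=[10 18 8 15] head=2 tail=0 count=2
After op 7 (write(21)): arr=[21 18 8 15] head=2 tail=1 count=3
After op 8 (write(7)): arr=[21 7 8 15] head=2 tail=2 count=4
After op 9 (read()): arr=[21 7 8 15] head=3 tail=2 count=3
After op 10 (read()): arr=[21 7 8 15] head=0 tail=2 count=2
After op 11 (write(13)): arr=[21 7 13 15] head=0 tail=3 count=3

Answer: 0 3 3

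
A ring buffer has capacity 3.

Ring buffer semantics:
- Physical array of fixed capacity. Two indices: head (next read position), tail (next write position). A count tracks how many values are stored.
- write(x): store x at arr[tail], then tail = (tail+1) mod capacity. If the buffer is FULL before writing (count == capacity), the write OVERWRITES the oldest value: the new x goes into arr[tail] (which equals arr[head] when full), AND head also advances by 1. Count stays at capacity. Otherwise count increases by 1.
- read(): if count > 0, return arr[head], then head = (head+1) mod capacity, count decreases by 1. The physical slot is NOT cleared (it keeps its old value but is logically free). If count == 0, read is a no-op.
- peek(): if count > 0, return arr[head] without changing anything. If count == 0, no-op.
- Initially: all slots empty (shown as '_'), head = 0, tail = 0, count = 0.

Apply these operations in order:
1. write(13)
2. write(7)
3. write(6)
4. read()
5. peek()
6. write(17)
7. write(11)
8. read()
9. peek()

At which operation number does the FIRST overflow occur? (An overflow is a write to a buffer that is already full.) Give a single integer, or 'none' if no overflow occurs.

After op 1 (write(13)): arr=[13 _ _] head=0 tail=1 count=1
After op 2 (write(7)): arr=[13 7 _] head=0 tail=2 count=2
After op 3 (write(6)): arr=[13 7 6] head=0 tail=0 count=3
After op 4 (read()): arr=[13 7 6] head=1 tail=0 count=2
After op 5 (peek()): arr=[13 7 6] head=1 tail=0 count=2
After op 6 (write(17)): arr=[17 7 6] head=1 tail=1 count=3
After op 7 (write(11)): arr=[17 11 6] head=2 tail=2 count=3
After op 8 (read()): arr=[17 11 6] head=0 tail=2 count=2
After op 9 (peek()): arr=[17 11 6] head=0 tail=2 count=2

Answer: 7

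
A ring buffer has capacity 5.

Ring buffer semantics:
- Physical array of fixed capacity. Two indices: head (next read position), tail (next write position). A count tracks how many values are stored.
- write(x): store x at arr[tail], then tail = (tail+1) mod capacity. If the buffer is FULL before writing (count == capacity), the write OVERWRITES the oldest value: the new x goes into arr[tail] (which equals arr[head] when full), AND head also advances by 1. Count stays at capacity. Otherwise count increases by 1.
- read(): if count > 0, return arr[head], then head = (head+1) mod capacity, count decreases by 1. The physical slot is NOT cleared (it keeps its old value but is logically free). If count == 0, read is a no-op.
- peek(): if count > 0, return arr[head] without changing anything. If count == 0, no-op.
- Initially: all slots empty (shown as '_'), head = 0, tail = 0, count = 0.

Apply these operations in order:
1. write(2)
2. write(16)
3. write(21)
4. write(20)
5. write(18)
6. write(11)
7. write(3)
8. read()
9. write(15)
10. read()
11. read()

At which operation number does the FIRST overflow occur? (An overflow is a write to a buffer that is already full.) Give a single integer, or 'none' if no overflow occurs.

After op 1 (write(2)): arr=[2 _ _ _ _] head=0 tail=1 count=1
After op 2 (write(16)): arr=[2 16 _ _ _] head=0 tail=2 count=2
After op 3 (write(21)): arr=[2 16 21 _ _] head=0 tail=3 count=3
After op 4 (write(20)): arr=[2 16 21 20 _] head=0 tail=4 count=4
After op 5 (write(18)): arr=[2 16 21 20 18] head=0 tail=0 count=5
After op 6 (write(11)): arr=[11 16 21 20 18] head=1 tail=1 count=5
After op 7 (write(3)): arr=[11 3 21 20 18] head=2 tail=2 count=5
After op 8 (read()): arr=[11 3 21 20 18] head=3 tail=2 count=4
After op 9 (write(15)): arr=[11 3 15 20 18] head=3 tail=3 count=5
After op 10 (read()): arr=[11 3 15 20 18] head=4 tail=3 count=4
After op 11 (read()): arr=[11 3 15 20 18] head=0 tail=3 count=3

Answer: 6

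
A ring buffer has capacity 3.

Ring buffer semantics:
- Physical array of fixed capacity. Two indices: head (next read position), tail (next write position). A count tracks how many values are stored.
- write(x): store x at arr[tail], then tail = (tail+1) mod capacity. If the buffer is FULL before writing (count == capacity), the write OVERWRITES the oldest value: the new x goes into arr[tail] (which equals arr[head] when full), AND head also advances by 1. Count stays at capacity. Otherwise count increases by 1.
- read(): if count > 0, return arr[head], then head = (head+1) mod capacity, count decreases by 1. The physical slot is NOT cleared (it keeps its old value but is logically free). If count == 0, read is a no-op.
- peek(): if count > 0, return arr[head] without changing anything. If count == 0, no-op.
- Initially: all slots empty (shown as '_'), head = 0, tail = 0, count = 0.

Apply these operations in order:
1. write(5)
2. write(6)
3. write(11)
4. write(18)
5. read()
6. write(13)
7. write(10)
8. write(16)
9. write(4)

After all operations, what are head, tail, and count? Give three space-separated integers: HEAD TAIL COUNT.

After op 1 (write(5)): arr=[5 _ _] head=0 tail=1 count=1
After op 2 (write(6)): arr=[5 6 _] head=0 tail=2 count=2
After op 3 (write(11)): arr=[5 6 11] head=0 tail=0 count=3
After op 4 (write(18)): arr=[18 6 11] head=1 tail=1 count=3
After op 5 (read()): arr=[18 6 11] head=2 tail=1 count=2
After op 6 (write(13)): arr=[18 13 11] head=2 tail=2 count=3
After op 7 (write(10)): arr=[18 13 10] head=0 tail=0 count=3
After op 8 (write(16)): arr=[16 13 10] head=1 tail=1 count=3
After op 9 (write(4)): arr=[16 4 10] head=2 tail=2 count=3

Answer: 2 2 3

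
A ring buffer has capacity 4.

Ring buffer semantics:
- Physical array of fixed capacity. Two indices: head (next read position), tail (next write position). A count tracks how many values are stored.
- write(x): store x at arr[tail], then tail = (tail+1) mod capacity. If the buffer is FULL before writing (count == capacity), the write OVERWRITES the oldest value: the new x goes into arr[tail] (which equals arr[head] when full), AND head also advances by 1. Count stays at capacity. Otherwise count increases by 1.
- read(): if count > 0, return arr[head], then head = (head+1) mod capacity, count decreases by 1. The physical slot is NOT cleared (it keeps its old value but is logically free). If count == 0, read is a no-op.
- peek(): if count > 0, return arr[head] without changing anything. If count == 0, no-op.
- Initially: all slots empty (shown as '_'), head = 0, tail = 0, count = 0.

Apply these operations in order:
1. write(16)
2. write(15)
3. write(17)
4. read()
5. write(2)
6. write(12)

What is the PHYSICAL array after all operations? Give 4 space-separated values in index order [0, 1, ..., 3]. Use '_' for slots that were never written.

After op 1 (write(16)): arr=[16 _ _ _] head=0 tail=1 count=1
After op 2 (write(15)): arr=[16 15 _ _] head=0 tail=2 count=2
After op 3 (write(17)): arr=[16 15 17 _] head=0 tail=3 count=3
After op 4 (read()): arr=[16 15 17 _] head=1 tail=3 count=2
After op 5 (write(2)): arr=[16 15 17 2] head=1 tail=0 count=3
After op 6 (write(12)): arr=[12 15 17 2] head=1 tail=1 count=4

Answer: 12 15 17 2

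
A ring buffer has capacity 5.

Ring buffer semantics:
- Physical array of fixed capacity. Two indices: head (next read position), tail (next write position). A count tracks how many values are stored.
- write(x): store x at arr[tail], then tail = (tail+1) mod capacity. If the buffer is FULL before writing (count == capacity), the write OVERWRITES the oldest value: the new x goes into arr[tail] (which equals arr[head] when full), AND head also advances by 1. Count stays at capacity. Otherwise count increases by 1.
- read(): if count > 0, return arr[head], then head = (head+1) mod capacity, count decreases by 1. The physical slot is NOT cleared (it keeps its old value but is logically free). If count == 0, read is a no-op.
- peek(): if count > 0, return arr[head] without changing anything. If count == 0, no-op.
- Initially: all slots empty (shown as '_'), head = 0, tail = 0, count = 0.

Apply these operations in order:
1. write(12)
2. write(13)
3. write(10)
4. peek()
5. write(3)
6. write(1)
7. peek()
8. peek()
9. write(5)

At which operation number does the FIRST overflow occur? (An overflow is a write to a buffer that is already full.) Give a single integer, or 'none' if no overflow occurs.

Answer: 9

Derivation:
After op 1 (write(12)): arr=[12 _ _ _ _] head=0 tail=1 count=1
After op 2 (write(13)): arr=[12 13 _ _ _] head=0 tail=2 count=2
After op 3 (write(10)): arr=[12 13 10 _ _] head=0 tail=3 count=3
After op 4 (peek()): arr=[12 13 10 _ _] head=0 tail=3 count=3
After op 5 (write(3)): arr=[12 13 10 3 _] head=0 tail=4 count=4
After op 6 (write(1)): arr=[12 13 10 3 1] head=0 tail=0 count=5
After op 7 (peek()): arr=[12 13 10 3 1] head=0 tail=0 count=5
After op 8 (peek()): arr=[12 13 10 3 1] head=0 tail=0 count=5
After op 9 (write(5)): arr=[5 13 10 3 1] head=1 tail=1 count=5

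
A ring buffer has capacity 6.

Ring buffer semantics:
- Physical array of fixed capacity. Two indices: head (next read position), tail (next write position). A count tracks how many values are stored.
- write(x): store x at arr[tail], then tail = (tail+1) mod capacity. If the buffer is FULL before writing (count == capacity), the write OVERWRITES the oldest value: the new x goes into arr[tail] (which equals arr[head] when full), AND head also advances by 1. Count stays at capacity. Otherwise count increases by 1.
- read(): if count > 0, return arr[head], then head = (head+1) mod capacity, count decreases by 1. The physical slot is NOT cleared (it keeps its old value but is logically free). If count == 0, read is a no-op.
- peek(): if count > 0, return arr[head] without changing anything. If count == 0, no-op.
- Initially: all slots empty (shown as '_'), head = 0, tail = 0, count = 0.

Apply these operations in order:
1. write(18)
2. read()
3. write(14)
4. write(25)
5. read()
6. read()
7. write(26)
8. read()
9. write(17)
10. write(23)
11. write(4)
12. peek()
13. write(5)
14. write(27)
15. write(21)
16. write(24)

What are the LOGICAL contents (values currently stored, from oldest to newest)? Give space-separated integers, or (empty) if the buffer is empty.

After op 1 (write(18)): arr=[18 _ _ _ _ _] head=0 tail=1 count=1
After op 2 (read()): arr=[18 _ _ _ _ _] head=1 tail=1 count=0
After op 3 (write(14)): arr=[18 14 _ _ _ _] head=1 tail=2 count=1
After op 4 (write(25)): arr=[18 14 25 _ _ _] head=1 tail=3 count=2
After op 5 (read()): arr=[18 14 25 _ _ _] head=2 tail=3 count=1
After op 6 (read()): arr=[18 14 25 _ _ _] head=3 tail=3 count=0
After op 7 (write(26)): arr=[18 14 25 26 _ _] head=3 tail=4 count=1
After op 8 (read()): arr=[18 14 25 26 _ _] head=4 tail=4 count=0
After op 9 (write(17)): arr=[18 14 25 26 17 _] head=4 tail=5 count=1
After op 10 (write(23)): arr=[18 14 25 26 17 23] head=4 tail=0 count=2
After op 11 (write(4)): arr=[4 14 25 26 17 23] head=4 tail=1 count=3
After op 12 (peek()): arr=[4 14 25 26 17 23] head=4 tail=1 count=3
After op 13 (write(5)): arr=[4 5 25 26 17 23] head=4 tail=2 count=4
After op 14 (write(27)): arr=[4 5 27 26 17 23] head=4 tail=3 count=5
After op 15 (write(21)): arr=[4 5 27 21 17 23] head=4 tail=4 count=6
After op 16 (write(24)): arr=[4 5 27 21 24 23] head=5 tail=5 count=6

Answer: 23 4 5 27 21 24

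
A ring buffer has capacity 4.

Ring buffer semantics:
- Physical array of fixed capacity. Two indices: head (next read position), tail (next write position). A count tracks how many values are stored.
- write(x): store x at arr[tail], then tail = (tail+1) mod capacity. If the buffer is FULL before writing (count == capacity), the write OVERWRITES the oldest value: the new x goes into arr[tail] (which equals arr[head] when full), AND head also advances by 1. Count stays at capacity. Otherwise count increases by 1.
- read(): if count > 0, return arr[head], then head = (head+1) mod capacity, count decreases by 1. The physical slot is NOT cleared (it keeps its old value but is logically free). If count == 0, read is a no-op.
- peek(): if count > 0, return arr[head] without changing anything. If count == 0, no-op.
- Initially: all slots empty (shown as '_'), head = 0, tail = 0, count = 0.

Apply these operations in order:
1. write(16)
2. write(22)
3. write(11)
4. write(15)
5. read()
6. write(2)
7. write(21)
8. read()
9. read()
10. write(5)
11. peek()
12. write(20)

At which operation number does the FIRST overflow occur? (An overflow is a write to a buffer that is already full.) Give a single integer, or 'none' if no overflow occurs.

After op 1 (write(16)): arr=[16 _ _ _] head=0 tail=1 count=1
After op 2 (write(22)): arr=[16 22 _ _] head=0 tail=2 count=2
After op 3 (write(11)): arr=[16 22 11 _] head=0 tail=3 count=3
After op 4 (write(15)): arr=[16 22 11 15] head=0 tail=0 count=4
After op 5 (read()): arr=[16 22 11 15] head=1 tail=0 count=3
After op 6 (write(2)): arr=[2 22 11 15] head=1 tail=1 count=4
After op 7 (write(21)): arr=[2 21 11 15] head=2 tail=2 count=4
After op 8 (read()): arr=[2 21 11 15] head=3 tail=2 count=3
After op 9 (read()): arr=[2 21 11 15] head=0 tail=2 count=2
After op 10 (write(5)): arr=[2 21 5 15] head=0 tail=3 count=3
After op 11 (peek()): arr=[2 21 5 15] head=0 tail=3 count=3
After op 12 (write(20)): arr=[2 21 5 20] head=0 tail=0 count=4

Answer: 7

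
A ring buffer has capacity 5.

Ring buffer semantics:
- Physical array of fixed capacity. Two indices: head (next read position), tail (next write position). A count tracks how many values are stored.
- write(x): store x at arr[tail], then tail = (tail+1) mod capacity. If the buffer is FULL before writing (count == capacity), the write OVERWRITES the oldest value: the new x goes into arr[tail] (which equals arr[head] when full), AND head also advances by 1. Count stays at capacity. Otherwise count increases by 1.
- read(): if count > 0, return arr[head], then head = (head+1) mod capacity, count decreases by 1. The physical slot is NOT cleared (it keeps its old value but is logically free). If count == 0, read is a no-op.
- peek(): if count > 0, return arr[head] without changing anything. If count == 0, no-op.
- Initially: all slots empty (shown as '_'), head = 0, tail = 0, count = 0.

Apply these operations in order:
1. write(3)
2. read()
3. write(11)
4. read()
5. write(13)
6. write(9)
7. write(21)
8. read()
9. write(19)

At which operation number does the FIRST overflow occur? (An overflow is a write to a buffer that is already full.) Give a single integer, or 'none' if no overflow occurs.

Answer: none

Derivation:
After op 1 (write(3)): arr=[3 _ _ _ _] head=0 tail=1 count=1
After op 2 (read()): arr=[3 _ _ _ _] head=1 tail=1 count=0
After op 3 (write(11)): arr=[3 11 _ _ _] head=1 tail=2 count=1
After op 4 (read()): arr=[3 11 _ _ _] head=2 tail=2 count=0
After op 5 (write(13)): arr=[3 11 13 _ _] head=2 tail=3 count=1
After op 6 (write(9)): arr=[3 11 13 9 _] head=2 tail=4 count=2
After op 7 (write(21)): arr=[3 11 13 9 21] head=2 tail=0 count=3
After op 8 (read()): arr=[3 11 13 9 21] head=3 tail=0 count=2
After op 9 (write(19)): arr=[19 11 13 9 21] head=3 tail=1 count=3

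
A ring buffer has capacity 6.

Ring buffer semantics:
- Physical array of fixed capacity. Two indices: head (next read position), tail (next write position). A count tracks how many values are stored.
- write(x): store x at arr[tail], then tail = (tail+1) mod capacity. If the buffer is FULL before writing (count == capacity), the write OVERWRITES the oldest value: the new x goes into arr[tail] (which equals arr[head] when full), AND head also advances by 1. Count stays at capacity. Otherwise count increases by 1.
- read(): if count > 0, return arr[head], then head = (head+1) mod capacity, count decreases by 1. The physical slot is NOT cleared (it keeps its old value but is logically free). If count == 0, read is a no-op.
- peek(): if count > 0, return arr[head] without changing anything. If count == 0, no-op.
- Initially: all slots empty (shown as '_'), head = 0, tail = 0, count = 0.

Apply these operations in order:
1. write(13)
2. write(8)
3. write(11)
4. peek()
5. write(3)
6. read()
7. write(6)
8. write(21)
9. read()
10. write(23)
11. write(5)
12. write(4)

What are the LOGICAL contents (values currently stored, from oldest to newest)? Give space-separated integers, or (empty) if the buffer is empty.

After op 1 (write(13)): arr=[13 _ _ _ _ _] head=0 tail=1 count=1
After op 2 (write(8)): arr=[13 8 _ _ _ _] head=0 tail=2 count=2
After op 3 (write(11)): arr=[13 8 11 _ _ _] head=0 tail=3 count=3
After op 4 (peek()): arr=[13 8 11 _ _ _] head=0 tail=3 count=3
After op 5 (write(3)): arr=[13 8 11 3 _ _] head=0 tail=4 count=4
After op 6 (read()): arr=[13 8 11 3 _ _] head=1 tail=4 count=3
After op 7 (write(6)): arr=[13 8 11 3 6 _] head=1 tail=5 count=4
After op 8 (write(21)): arr=[13 8 11 3 6 21] head=1 tail=0 count=5
After op 9 (read()): arr=[13 8 11 3 6 21] head=2 tail=0 count=4
After op 10 (write(23)): arr=[23 8 11 3 6 21] head=2 tail=1 count=5
After op 11 (write(5)): arr=[23 5 11 3 6 21] head=2 tail=2 count=6
After op 12 (write(4)): arr=[23 5 4 3 6 21] head=3 tail=3 count=6

Answer: 3 6 21 23 5 4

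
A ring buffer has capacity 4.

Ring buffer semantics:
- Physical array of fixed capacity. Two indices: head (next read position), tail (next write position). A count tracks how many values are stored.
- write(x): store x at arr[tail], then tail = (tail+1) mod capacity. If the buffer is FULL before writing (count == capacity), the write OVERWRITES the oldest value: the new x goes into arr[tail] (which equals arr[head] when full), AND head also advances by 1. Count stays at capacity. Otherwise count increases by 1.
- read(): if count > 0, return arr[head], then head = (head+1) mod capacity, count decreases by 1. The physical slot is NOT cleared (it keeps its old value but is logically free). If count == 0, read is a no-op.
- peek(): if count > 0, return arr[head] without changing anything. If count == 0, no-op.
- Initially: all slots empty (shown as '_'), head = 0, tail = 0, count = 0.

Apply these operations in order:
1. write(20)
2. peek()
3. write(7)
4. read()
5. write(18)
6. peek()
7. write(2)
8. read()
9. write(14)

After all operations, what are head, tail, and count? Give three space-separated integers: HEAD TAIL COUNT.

Answer: 2 1 3

Derivation:
After op 1 (write(20)): arr=[20 _ _ _] head=0 tail=1 count=1
After op 2 (peek()): arr=[20 _ _ _] head=0 tail=1 count=1
After op 3 (write(7)): arr=[20 7 _ _] head=0 tail=2 count=2
After op 4 (read()): arr=[20 7 _ _] head=1 tail=2 count=1
After op 5 (write(18)): arr=[20 7 18 _] head=1 tail=3 count=2
After op 6 (peek()): arr=[20 7 18 _] head=1 tail=3 count=2
After op 7 (write(2)): arr=[20 7 18 2] head=1 tail=0 count=3
After op 8 (read()): arr=[20 7 18 2] head=2 tail=0 count=2
After op 9 (write(14)): arr=[14 7 18 2] head=2 tail=1 count=3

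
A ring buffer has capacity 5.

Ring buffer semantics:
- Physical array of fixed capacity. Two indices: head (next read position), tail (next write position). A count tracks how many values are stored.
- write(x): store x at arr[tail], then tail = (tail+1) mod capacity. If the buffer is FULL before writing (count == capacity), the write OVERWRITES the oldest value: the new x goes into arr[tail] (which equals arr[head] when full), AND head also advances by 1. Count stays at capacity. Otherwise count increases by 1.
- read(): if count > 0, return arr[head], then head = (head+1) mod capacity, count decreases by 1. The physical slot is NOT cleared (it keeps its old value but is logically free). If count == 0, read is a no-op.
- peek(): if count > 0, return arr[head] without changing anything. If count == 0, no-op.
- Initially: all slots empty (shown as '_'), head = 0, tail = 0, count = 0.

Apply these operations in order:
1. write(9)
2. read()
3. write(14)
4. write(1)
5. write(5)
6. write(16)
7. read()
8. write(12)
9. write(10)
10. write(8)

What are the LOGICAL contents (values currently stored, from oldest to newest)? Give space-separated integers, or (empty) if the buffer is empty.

Answer: 5 16 12 10 8

Derivation:
After op 1 (write(9)): arr=[9 _ _ _ _] head=0 tail=1 count=1
After op 2 (read()): arr=[9 _ _ _ _] head=1 tail=1 count=0
After op 3 (write(14)): arr=[9 14 _ _ _] head=1 tail=2 count=1
After op 4 (write(1)): arr=[9 14 1 _ _] head=1 tail=3 count=2
After op 5 (write(5)): arr=[9 14 1 5 _] head=1 tail=4 count=3
After op 6 (write(16)): arr=[9 14 1 5 16] head=1 tail=0 count=4
After op 7 (read()): arr=[9 14 1 5 16] head=2 tail=0 count=3
After op 8 (write(12)): arr=[12 14 1 5 16] head=2 tail=1 count=4
After op 9 (write(10)): arr=[12 10 1 5 16] head=2 tail=2 count=5
After op 10 (write(8)): arr=[12 10 8 5 16] head=3 tail=3 count=5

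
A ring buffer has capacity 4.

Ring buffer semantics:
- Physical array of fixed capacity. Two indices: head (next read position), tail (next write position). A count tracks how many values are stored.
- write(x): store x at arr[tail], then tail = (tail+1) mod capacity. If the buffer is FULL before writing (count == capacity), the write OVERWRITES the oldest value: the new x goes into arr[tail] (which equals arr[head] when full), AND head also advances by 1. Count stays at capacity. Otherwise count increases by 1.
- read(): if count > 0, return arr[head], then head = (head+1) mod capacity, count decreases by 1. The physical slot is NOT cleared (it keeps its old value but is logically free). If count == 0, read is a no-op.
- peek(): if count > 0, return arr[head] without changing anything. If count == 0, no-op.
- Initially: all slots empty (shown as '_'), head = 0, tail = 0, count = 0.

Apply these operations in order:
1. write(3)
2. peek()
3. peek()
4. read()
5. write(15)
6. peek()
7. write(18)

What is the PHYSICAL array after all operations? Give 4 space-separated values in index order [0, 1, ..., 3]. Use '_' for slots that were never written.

Answer: 3 15 18 _

Derivation:
After op 1 (write(3)): arr=[3 _ _ _] head=0 tail=1 count=1
After op 2 (peek()): arr=[3 _ _ _] head=0 tail=1 count=1
After op 3 (peek()): arr=[3 _ _ _] head=0 tail=1 count=1
After op 4 (read()): arr=[3 _ _ _] head=1 tail=1 count=0
After op 5 (write(15)): arr=[3 15 _ _] head=1 tail=2 count=1
After op 6 (peek()): arr=[3 15 _ _] head=1 tail=2 count=1
After op 7 (write(18)): arr=[3 15 18 _] head=1 tail=3 count=2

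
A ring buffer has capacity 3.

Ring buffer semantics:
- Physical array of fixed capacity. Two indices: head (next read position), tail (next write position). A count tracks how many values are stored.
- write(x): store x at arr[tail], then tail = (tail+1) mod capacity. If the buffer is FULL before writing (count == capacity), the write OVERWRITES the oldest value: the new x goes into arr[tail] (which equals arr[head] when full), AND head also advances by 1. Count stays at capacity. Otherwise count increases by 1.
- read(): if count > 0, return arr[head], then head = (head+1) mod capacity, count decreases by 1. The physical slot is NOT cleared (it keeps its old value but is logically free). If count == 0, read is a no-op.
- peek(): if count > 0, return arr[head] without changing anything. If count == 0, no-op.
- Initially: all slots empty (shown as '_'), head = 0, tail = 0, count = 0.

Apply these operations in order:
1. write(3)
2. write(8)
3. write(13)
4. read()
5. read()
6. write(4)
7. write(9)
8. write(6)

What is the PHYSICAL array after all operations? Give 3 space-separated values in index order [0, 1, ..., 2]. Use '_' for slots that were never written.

Answer: 4 9 6

Derivation:
After op 1 (write(3)): arr=[3 _ _] head=0 tail=1 count=1
After op 2 (write(8)): arr=[3 8 _] head=0 tail=2 count=2
After op 3 (write(13)): arr=[3 8 13] head=0 tail=0 count=3
After op 4 (read()): arr=[3 8 13] head=1 tail=0 count=2
After op 5 (read()): arr=[3 8 13] head=2 tail=0 count=1
After op 6 (write(4)): arr=[4 8 13] head=2 tail=1 count=2
After op 7 (write(9)): arr=[4 9 13] head=2 tail=2 count=3
After op 8 (write(6)): arr=[4 9 6] head=0 tail=0 count=3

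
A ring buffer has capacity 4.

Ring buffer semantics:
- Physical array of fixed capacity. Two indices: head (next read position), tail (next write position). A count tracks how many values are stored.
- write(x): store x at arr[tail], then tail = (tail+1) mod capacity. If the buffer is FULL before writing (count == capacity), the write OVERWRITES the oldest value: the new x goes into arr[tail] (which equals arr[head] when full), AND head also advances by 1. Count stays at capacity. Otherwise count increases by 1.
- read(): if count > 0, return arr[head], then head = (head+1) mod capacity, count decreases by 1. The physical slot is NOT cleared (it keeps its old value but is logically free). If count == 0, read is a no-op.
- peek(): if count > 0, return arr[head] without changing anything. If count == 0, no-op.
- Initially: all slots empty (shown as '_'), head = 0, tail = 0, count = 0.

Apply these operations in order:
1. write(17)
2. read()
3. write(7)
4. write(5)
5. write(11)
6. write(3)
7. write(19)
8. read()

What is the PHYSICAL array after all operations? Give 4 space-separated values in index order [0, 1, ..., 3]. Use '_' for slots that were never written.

After op 1 (write(17)): arr=[17 _ _ _] head=0 tail=1 count=1
After op 2 (read()): arr=[17 _ _ _] head=1 tail=1 count=0
After op 3 (write(7)): arr=[17 7 _ _] head=1 tail=2 count=1
After op 4 (write(5)): arr=[17 7 5 _] head=1 tail=3 count=2
After op 5 (write(11)): arr=[17 7 5 11] head=1 tail=0 count=3
After op 6 (write(3)): arr=[3 7 5 11] head=1 tail=1 count=4
After op 7 (write(19)): arr=[3 19 5 11] head=2 tail=2 count=4
After op 8 (read()): arr=[3 19 5 11] head=3 tail=2 count=3

Answer: 3 19 5 11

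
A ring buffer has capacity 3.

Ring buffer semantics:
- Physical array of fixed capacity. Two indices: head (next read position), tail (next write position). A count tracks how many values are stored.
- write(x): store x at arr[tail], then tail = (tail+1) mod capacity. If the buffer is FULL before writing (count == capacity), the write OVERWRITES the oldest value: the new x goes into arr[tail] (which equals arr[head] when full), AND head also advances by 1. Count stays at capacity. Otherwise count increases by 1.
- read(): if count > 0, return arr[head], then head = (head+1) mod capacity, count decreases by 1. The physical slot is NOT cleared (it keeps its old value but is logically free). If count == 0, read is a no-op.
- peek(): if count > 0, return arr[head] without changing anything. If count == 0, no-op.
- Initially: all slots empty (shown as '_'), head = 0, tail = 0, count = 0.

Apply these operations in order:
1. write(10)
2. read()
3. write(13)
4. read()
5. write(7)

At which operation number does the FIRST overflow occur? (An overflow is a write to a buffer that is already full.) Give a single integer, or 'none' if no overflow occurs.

Answer: none

Derivation:
After op 1 (write(10)): arr=[10 _ _] head=0 tail=1 count=1
After op 2 (read()): arr=[10 _ _] head=1 tail=1 count=0
After op 3 (write(13)): arr=[10 13 _] head=1 tail=2 count=1
After op 4 (read()): arr=[10 13 _] head=2 tail=2 count=0
After op 5 (write(7)): arr=[10 13 7] head=2 tail=0 count=1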